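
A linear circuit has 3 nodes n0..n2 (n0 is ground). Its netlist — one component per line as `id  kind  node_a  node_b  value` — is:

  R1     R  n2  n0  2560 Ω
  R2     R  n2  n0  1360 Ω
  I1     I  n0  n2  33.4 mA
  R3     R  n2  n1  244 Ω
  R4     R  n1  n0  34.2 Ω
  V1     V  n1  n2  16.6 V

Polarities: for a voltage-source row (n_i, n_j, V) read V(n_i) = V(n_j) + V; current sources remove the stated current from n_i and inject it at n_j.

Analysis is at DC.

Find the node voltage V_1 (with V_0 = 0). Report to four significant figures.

Apply KCL at each of the 2 non-ground nodes and solve the resulting linear system.
Node n1: branches {R3, R4, V1} → V_1 = 1.715
Node n2: branches {R1, R2, I1, R3, V1} → V_2 = -14.88
Source currents: i(V1)=-0.1182

1.715 V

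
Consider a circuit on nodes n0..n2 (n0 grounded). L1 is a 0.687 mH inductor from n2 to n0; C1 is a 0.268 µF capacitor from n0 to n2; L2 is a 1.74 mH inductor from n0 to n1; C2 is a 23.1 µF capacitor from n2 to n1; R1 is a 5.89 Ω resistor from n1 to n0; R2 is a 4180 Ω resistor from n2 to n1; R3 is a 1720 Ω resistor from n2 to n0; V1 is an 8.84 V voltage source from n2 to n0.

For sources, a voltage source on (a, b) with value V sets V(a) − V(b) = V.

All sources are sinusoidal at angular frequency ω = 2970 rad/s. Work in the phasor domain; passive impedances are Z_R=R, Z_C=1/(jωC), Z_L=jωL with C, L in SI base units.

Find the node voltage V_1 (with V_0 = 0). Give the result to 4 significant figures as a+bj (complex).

Apply KCL at each of the 2 non-ground nodes and solve the resulting linear system.
Node n1: branches {L2, C2, R1, R2} → V_1 = -1.694+2.323j
Node n2: branches {L1, C1, C2, R2, R3, V1} → V_2 = 8.840+0.000j
Source currents: i(V1)=-0.1670+3.603j

-1.694+2.323j V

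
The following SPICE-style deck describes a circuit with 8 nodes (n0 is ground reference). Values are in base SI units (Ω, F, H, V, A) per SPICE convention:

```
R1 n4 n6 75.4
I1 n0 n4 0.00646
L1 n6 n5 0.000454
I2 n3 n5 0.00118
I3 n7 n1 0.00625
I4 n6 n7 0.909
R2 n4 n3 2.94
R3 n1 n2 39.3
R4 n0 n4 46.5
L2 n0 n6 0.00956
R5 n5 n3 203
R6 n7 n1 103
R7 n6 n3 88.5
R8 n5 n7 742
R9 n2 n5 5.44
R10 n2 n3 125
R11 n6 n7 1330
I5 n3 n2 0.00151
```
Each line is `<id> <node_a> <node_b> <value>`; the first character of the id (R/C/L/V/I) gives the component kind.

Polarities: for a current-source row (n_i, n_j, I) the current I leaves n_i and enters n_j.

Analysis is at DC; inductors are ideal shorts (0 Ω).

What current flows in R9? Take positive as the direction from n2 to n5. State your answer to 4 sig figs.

Element admittances at DC:
  Y(R1) = 0.01326 S between n4,n6
  I1: injects 0.00646 A into n4 (from n0)
  L1: short n6↔n5 (DC inductor)
  I2: injects 0.00118 A into n5 (from n3)
  I3: injects 0.00625 A into n1 (from n7)
  I4: injects 0.909 A into n7 (from n6)
  Y(R2) = 0.3401 S between n4,n3
  Y(R3) = 0.02545 S between n1,n2
  Y(R4) = 0.02151 S between n0,n4
  L2: short n0↔n6 (DC inductor)
  Y(R5) = 0.004926 S between n5,n3
  Y(R6) = 0.009709 S between n7,n1
  Y(R7) = 0.01130 S between n6,n3
  Y(R8) = 0.001348 S between n5,n7
  Y(R9) = 0.1838 S between n2,n5
  Y(R10) = 0.008000 S between n2,n3
  Y(R11) = 0.0007519 S between n6,n7
  I5: injects 0.00151 A into n2 (from n3)
Assemble and solve the 9×9 MNA system:
  V(n1)=30.97  V(n2)=3.655  V(n3)=0.5812  V(n4)=0.5445  V(n5)=0.000  V(n6)=0.000  V(n7)=101.9
  i(L1)=-0.8133  i(L2)=0.005251

0.6719 A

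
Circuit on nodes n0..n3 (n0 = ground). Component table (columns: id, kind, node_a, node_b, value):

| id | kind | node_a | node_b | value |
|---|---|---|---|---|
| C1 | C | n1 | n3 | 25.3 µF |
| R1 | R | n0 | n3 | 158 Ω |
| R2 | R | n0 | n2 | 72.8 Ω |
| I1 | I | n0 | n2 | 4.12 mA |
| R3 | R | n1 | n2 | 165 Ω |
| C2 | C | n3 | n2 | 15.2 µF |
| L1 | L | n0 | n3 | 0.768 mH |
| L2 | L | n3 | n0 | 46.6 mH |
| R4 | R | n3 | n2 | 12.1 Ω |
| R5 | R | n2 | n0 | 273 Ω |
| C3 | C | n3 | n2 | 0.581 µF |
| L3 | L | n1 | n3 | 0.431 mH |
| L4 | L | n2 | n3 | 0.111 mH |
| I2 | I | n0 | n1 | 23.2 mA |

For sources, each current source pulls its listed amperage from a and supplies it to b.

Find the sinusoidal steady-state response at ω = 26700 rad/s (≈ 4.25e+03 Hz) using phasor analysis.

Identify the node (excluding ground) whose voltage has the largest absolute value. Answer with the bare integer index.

3

Element admittances at ω=26700 rad/s:
  Y(C1) = 0.000+0.6755j S between n1,n3
  Y(R1) = 0.006329+0.000j S between n0,n3
  Y(R2) = 0.01374+0.000j S between n0,n2
  I1: injects 0.00412 A into n2 (from n0)
  Y(R3) = 0.006061+0.000j S between n1,n2
  Y(C2) = 0.000+0.4058j S between n3,n2
  Y(L1) = 0.000-0.04877j S between n0,n3
  Y(L2) = 0.000-0.0008037j S between n3,n0
  Y(R4) = 0.08264+0.000j S between n3,n2
  Y(R5) = 0.003663+0.000j S between n2,n0
  Y(C3) = 0.000+0.01551j S between n3,n2
  Y(L3) = 0.000-0.08690j S between n1,n3
  Y(L4) = 0.000-0.3374j S between n2,n3
  I2: injects 0.0232 A into n1 (from n0)
Assemble and solve the 3×3 MNA system:
  V(n1)=0.2048+0.4263j  V(n2)=0.1699+0.4145j  V(n3)=0.2049+0.4653j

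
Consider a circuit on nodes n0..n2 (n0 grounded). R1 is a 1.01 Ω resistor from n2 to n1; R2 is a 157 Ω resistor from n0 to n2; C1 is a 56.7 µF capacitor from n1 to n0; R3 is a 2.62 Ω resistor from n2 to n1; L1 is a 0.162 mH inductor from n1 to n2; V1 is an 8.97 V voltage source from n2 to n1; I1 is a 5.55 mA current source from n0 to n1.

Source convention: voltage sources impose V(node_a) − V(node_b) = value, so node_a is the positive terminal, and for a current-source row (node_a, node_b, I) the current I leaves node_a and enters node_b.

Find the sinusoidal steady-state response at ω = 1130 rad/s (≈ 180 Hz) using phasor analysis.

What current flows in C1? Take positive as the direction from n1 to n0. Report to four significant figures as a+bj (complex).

MNA unknowns: 2 node voltages V₁..V_2 plus 1 source current (V1)
R1: Y=0.9901+0.000j on G[2,1]
R2: Y=0.006369+0.000j on G[0,2]
C1: Y=0.000+0.06407j on G[1,0]
R3: Y=0.3817+0.000j on G[2,1]
L1: Y=0.000-5.463j on G[1,2]
V1: row V2−V1=8.97, i_V1 at 2,1
I1: z[0]−=0.00555, z[1]+=0.00555
solve → V1=-0.07925+0.7972j, V2=8.891+0.7972j
aux → i_V1=-12.36+49.00j

-0.05108-0.005078j A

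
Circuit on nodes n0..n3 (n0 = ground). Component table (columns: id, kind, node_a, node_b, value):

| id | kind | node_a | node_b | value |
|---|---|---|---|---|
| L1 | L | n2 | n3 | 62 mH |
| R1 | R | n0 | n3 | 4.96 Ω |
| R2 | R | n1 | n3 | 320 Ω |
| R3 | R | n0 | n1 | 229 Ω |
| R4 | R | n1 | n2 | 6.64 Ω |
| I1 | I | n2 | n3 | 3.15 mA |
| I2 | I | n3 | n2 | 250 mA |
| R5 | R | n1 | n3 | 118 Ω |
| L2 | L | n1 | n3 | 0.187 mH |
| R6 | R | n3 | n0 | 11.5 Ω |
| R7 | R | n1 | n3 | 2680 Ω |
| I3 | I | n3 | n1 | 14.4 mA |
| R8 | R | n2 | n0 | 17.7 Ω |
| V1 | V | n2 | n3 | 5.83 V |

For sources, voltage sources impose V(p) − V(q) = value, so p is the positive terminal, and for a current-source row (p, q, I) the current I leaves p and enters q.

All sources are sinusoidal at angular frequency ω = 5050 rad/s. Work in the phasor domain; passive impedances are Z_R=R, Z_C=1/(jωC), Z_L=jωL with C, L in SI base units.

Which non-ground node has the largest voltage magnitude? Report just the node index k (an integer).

MNA unknowns: 3 node voltages V₁..V_3 plus 1 source current (V1)
L1: Y=0.000-0.003194j on G[2,3]
R1: Y=0.2016+0.000j on G[0,3]
R2: Y=0.003125+0.000j on G[1,3]
R3: Y=0.004367+0.000j on G[0,1]
R4: Y=0.1506+0.000j on G[1,2]
I1: z[2]−=0.00315, z[3]+=0.00315
I2: z[3]−=0.25, z[2]+=0.25
R5: Y=0.008475+0.000j on G[1,3]
L2: Y=0.000-1.059j on G[1,3]
R6: Y=0.08696+0.000j on G[3,0]
R7: Y=0.0003731+0.000j on G[1,3]
I3: z[3]−=0.0144, z[1]+=0.0144
R8: Y=0.05650+0.000j on G[2,0]
V1: row V2−V3=5.83, i_V1 at 2,3
solve → V1=-0.8140+0.8158j, V2=4.886-0.01032j, V3=-0.9442-0.01032j
aux → i_V1=-0.8876+0.1436j

2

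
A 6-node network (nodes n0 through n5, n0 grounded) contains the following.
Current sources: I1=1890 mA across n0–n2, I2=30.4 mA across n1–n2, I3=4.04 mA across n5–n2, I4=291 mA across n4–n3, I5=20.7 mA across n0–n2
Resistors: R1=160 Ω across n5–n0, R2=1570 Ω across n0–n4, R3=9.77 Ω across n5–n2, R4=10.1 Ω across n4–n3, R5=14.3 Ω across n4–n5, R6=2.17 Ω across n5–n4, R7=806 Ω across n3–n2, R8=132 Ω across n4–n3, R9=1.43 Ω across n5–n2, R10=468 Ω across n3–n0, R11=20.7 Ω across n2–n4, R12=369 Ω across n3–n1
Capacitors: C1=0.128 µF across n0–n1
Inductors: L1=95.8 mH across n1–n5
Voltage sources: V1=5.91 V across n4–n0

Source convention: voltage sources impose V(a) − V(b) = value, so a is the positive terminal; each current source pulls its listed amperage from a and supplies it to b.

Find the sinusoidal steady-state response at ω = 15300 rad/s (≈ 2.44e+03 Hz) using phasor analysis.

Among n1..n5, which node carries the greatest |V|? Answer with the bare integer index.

2

Apply KCL at each of the 5 non-ground nodes and solve the resulting linear system.
Node n1: branches {I2, C1, L1, R12} → V_1 = -3.332-0.7089j
Node n2: branches {I1, R3, I2, I3, R7, I5, R9, R11} → V_2 = 11.09+0.01350j
Node n3: branches {R4, I4, R7, R8, R10, R12} → V_3 = 8.215-0.01690j
Node n4: branches {R2, R4, R5, R6, I4, R8, R11, V1} → V_4 = 5.910+0.000j
Node n5: branches {R1, R3, I3, R5, R6, L1, R9} → V_5 = 8.982+0.01436j
Source currents: i(V1)=1.832+0.006473j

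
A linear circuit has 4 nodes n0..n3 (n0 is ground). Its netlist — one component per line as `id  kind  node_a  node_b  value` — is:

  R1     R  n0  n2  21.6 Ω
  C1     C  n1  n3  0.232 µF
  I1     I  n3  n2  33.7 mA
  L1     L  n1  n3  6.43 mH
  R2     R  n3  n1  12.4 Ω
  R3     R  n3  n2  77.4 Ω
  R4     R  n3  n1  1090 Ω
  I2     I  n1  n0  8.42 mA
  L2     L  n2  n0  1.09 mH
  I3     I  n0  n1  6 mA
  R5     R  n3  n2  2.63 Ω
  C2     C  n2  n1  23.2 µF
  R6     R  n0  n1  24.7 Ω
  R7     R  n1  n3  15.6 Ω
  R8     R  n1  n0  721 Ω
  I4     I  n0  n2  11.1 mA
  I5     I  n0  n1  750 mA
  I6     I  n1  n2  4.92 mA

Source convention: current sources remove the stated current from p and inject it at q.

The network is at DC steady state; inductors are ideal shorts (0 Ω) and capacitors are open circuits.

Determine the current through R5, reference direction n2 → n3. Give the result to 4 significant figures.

Element admittances at DC:
  Y(R1) = 0.04630 S between n0,n2
  Y(C1) = 0.000 S between n1,n3
  I1: injects 0.0337 A into n2 (from n3)
  L1: short n1↔n3 (DC inductor)
  Y(R2) = 0.08065 S between n3,n1
  Y(R3) = 0.01292 S between n3,n2
  Y(R4) = 0.0009174 S between n3,n1
  I2: injects 0.00842 A into n0 (from n1)
  L2: short n2↔n0 (DC inductor)
  I3: injects 0.006 A into n1 (from n0)
  Y(R5) = 0.3802 S between n3,n2
  Y(C2) = 0.000 S between n2,n1
  Y(R6) = 0.04049 S between n0,n1
  Y(R7) = 0.06410 S between n1,n3
  Y(R8) = 0.001387 S between n1,n0
  I4: injects 0.0111 A into n2 (from n0)
  I5: injects 0.75 A into n1 (from n0)
  I6: injects 0.00492 A into n2 (from n1)
Assemble and solve the 5×5 MNA system:
  V(n1)=1.630  V(n2)=0.000  V(n3)=1.630
  i(L1)=0.6744  i(L2)=0.6904

-0.6197 A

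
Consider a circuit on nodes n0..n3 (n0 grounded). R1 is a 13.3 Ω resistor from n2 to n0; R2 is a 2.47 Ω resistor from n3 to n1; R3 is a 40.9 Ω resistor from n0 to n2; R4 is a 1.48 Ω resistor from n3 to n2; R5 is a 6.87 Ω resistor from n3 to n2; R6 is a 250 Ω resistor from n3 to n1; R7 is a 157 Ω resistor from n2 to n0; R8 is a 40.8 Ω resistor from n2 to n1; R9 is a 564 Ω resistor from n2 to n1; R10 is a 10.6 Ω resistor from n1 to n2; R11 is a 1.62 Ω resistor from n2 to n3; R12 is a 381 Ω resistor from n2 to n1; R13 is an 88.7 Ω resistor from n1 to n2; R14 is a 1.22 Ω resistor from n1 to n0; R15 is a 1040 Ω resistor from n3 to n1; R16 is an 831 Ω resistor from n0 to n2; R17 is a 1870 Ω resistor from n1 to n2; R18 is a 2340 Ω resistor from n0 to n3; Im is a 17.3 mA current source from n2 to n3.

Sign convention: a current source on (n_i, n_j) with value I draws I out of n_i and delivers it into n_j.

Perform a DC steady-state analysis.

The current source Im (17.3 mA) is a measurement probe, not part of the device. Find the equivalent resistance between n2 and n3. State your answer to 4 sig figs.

Element admittances at DC:
  Y(R1) = 0.07519 S between n2,n0
  Y(R2) = 0.4049 S between n3,n1
  Y(R3) = 0.02445 S between n0,n2
  Y(R4) = 0.6757 S between n3,n2
  Y(R5) = 0.1456 S between n3,n2
  Y(R6) = 0.004000 S between n3,n1
  Y(R7) = 0.006369 S between n2,n0
  Y(R8) = 0.02451 S between n2,n1
  Y(R9) = 0.001773 S between n2,n1
  Y(R10) = 0.09434 S between n1,n2
  Y(R11) = 0.6173 S between n2,n3
  Y(R12) = 0.002625 S between n2,n1
  Y(R13) = 0.01127 S between n1,n2
  Y(R14) = 0.8197 S between n1,n0
  Y(R15) = 0.0009615 S between n3,n1
  Y(R16) = 0.001203 S between n0,n2
  Y(R17) = 0.0005348 S between n1,n2
  Y(R18) = 0.0004274 S between n0,n3
  Im: injects 0.0173 A into n3 (from n2)
Assemble and solve the 3×3 MNA system:
  V(n1)=0.0008065  V(n2)=-0.006185  V(n3)=0.004724

R_eq = 0.6306 Ω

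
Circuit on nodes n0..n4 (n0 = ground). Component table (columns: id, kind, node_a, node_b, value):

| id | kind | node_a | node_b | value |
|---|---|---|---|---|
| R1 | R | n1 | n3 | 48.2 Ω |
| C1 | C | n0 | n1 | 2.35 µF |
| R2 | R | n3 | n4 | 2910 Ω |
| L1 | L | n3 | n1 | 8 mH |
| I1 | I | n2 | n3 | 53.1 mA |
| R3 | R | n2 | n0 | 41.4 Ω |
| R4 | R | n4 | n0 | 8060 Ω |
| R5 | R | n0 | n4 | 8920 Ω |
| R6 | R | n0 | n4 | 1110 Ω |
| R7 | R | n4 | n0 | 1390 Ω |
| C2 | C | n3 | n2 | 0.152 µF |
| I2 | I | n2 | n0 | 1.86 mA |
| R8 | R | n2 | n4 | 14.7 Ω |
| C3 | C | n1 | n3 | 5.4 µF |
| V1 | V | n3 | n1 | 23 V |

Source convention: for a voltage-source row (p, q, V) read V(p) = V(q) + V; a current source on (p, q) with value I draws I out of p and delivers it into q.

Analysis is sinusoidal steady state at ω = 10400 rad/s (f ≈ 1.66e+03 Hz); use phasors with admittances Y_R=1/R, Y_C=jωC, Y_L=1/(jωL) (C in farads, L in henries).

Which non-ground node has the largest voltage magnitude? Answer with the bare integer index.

Element admittances at ω=10400 rad/s:
  Y(R1) = 0.02075+0.000j S between n1,n3
  Y(C1) = 0.000+0.02444j S between n0,n1
  Y(R2) = 0.0003436+0.000j S between n3,n4
  Y(L1) = 0.000-0.01202j S between n3,n1
  I1: injects 0.0531 A into n3 (from n2)
  Y(R3) = 0.02415+0.000j S between n2,n0
  Y(R4) = 0.0001241+0.000j S between n4,n0
  Y(R5) = 0.0001121+0.000j S between n0,n4
  Y(R6) = 0.0009009+0.000j S between n0,n4
  Y(R7) = 0.0007194+0.000j S between n4,n0
  Y(C2) = 0.000+0.001581j S between n3,n2
  I2: injects 0.00186 A into n0 (from n2)
  Y(R8) = 0.06803+0.000j S between n2,n4
  Y(C3) = 0.000+0.05616j S between n1,n3
  V1: constraint V(n3)−V(n1) = 23
Assemble and solve the 5×5 MNA system:
  V(n1)=-1.457-1.653j  V(n2)=-1.636+1.373j  V(n3)=21.54-1.653j  V(n4)=-1.479+1.322j
  i(V1)=-0.4368-1.051j

3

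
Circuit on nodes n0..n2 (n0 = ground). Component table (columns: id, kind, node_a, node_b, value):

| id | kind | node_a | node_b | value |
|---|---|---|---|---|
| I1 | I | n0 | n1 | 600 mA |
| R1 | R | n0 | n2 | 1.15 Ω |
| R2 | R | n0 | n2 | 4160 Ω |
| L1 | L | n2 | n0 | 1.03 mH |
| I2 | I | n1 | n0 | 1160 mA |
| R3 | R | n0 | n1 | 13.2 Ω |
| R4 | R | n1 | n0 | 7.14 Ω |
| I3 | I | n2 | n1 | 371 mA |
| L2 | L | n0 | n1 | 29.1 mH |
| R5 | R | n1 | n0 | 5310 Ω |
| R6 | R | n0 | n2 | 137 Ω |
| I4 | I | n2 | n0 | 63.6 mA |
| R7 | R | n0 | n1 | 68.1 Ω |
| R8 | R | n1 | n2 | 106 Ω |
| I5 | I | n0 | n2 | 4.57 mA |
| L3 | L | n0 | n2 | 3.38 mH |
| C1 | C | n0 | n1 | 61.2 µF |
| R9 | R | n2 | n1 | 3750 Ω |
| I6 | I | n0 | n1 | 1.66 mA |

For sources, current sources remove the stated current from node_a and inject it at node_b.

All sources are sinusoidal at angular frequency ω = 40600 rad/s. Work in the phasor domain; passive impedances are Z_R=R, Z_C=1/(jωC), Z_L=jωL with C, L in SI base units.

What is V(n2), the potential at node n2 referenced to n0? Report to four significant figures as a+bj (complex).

-0.4844-0.01621j V

Element admittances at ω=40600 rad/s:
  I1: injects 0.6 A into n1 (from n0)
  Y(R1) = 0.8696+0.000j S between n0,n2
  Y(R2) = 0.0002404+0.000j S between n0,n2
  Y(L1) = 0.000-0.02391j S between n2,n0
  I2: injects 1.16 A into n0 (from n1)
  Y(R3) = 0.07576+0.000j S between n0,n1
  Y(R4) = 0.1401+0.000j S between n1,n0
  I3: injects 0.371 A into n1 (from n2)
  Y(L2) = 0.000-0.0008464j S between n0,n1
  Y(R5) = 0.0001883+0.000j S between n1,n0
  Y(R6) = 0.007299+0.000j S between n0,n2
  I4: injects 0.0636 A into n0 (from n2)
  Y(R7) = 0.01468+0.000j S between n0,n1
  Y(R8) = 0.009434+0.000j S between n1,n2
  I5: injects 0.00457 A into n2 (from n0)
  Y(L3) = 0.000-0.007287j S between n0,n2
  Y(C1) = 0.000+2.485j S between n0,n1
  Y(R9) = 0.0002667+0.000j S between n2,n1
  I6: injects 0.00166 A into n1 (from n0)
Assemble and solve the 2×2 MNA system:
  V(n1)=-0.007476+0.07659j  V(n2)=-0.4844-0.01621j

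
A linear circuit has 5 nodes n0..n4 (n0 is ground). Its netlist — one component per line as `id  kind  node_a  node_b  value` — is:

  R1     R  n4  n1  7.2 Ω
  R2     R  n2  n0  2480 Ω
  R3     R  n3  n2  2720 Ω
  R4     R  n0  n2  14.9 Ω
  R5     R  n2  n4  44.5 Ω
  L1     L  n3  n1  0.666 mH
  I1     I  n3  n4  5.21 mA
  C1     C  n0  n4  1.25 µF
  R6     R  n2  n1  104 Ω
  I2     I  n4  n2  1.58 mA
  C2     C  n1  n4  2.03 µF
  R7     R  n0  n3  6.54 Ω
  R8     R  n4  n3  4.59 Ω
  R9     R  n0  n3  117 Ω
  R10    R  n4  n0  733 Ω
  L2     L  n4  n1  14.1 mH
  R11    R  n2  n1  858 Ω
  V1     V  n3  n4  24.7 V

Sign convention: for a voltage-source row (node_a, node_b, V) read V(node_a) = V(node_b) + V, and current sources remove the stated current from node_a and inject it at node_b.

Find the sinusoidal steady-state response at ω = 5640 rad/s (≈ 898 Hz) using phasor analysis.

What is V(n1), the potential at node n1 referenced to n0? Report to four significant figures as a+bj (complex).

-3.181-8.759j V

Element admittances at ω=5640 rad/s:
  Y(R1) = 0.1389+0.000j S between n4,n1
  Y(R2) = 0.0004032+0.000j S between n2,n0
  Y(R3) = 0.0003676+0.000j S between n3,n2
  Y(R4) = 0.06711+0.000j S between n0,n2
  Y(R5) = 0.02247+0.000j S between n2,n4
  Y(L1) = 0.000-0.2662j S between n3,n1
  I1: injects 0.00521 A into n4 (from n3)
  Y(C1) = 0.000+0.007050j S between n0,n4
  Y(R6) = 0.009615+0.000j S between n2,n1
  I2: injects 0.00158 A into n2 (from n4)
  Y(C2) = 0.000+0.01145j S between n1,n4
  Y(R7) = 0.1529+0.000j S between n0,n3
  Y(R8) = 0.2179+0.000j S between n4,n3
  Y(R9) = 0.008547+0.000j S between n0,n3
  Y(R10) = 0.001364+0.000j S between n4,n0
  Y(L2) = 0.000-0.01257j S between n4,n1
  Y(R11) = 0.001166+0.000j S between n2,n1
  V1: constraint V(n3)−V(n4) = 24.7
Assemble and solve the 5×5 MNA system:
  V(n1)=-3.181-8.759j  V(n2)=-5.260-0.6547j  V(n3)=2.442+1.235j  V(n4)=-22.26+1.235j
  i(V1)=-8.444+1.297j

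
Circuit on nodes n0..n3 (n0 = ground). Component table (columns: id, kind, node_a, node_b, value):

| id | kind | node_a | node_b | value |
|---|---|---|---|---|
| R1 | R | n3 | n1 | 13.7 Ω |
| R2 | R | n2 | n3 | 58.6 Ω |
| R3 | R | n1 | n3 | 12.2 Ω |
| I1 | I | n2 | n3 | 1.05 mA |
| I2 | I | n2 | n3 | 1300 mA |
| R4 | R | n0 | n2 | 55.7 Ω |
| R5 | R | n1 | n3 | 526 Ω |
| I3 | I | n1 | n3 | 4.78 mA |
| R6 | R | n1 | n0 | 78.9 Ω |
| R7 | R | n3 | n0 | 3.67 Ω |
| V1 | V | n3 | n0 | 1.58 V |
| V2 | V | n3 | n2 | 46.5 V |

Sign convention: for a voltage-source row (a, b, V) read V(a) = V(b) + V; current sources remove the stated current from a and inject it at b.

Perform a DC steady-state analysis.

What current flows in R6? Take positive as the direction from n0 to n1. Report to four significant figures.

-0.01817 A

Element admittances at DC:
  Y(R1) = 0.07299 S between n3,n1
  Y(R2) = 0.01706 S between n2,n3
  Y(R3) = 0.08197 S between n1,n3
  I1: injects 0.00105 A into n3 (from n2)
  I2: injects 1.3 A into n3 (from n2)
  Y(R4) = 0.01795 S between n0,n2
  Y(R5) = 0.001901 S between n1,n3
  I3: injects 0.00478 A into n3 (from n1)
  Y(R6) = 0.01267 S between n1,n0
  Y(R7) = 0.2725 S between n3,n0
  V1: constraint V(n3)−V(n0) = 1.58
  V2: constraint V(n3)−V(n2) = 46.5
Assemble and solve the 5×5 MNA system:
  V(n1)=1.434  V(n2)=-44.92  V(n3)=1.580
  i(V1)=0.3578  i(V2)=-0.2989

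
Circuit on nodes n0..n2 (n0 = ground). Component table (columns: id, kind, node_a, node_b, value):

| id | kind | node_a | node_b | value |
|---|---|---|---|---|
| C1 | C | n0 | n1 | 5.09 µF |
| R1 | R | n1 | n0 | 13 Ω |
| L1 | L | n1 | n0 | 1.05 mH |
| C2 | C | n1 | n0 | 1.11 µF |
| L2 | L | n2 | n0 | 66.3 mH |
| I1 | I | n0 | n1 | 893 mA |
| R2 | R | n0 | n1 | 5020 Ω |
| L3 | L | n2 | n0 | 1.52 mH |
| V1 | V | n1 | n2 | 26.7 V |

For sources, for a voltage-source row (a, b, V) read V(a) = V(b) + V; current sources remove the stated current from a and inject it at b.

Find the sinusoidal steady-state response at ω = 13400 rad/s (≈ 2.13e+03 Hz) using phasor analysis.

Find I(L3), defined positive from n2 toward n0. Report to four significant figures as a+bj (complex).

-0.4592+0.5148j A

Apply KCL at each of the 2 non-ground nodes and solve the resulting linear system.
Node n1: branches {C1, R1, L1, C2, I1, R2, V1} → V_1 = 16.21-9.353j
Node n2: branches {L2, L3, V1} → V_2 = -10.49-9.353j
Source currents: i(V1)=-0.4697+0.5267j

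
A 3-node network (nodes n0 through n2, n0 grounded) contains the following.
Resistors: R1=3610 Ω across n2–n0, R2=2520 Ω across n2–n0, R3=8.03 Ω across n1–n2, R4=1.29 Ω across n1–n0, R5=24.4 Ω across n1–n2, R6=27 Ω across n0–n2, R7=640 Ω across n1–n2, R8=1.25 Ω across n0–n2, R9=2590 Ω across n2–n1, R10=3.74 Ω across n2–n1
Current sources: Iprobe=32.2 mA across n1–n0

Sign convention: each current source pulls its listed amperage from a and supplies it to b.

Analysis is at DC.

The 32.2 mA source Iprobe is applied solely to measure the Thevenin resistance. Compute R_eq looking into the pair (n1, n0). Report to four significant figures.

R_eq = 0.9421 Ω

Apply KCL at each of the 2 non-ground nodes and solve the resulting linear system.
Node n1: branches {R3, R4, R5, R7, R9, R10, Iprobe} → V_1 = -0.03034
Node n2: branches {R1, R2, R3, R5, R6, R7, R8, R9, R10} → V_2 = -0.01037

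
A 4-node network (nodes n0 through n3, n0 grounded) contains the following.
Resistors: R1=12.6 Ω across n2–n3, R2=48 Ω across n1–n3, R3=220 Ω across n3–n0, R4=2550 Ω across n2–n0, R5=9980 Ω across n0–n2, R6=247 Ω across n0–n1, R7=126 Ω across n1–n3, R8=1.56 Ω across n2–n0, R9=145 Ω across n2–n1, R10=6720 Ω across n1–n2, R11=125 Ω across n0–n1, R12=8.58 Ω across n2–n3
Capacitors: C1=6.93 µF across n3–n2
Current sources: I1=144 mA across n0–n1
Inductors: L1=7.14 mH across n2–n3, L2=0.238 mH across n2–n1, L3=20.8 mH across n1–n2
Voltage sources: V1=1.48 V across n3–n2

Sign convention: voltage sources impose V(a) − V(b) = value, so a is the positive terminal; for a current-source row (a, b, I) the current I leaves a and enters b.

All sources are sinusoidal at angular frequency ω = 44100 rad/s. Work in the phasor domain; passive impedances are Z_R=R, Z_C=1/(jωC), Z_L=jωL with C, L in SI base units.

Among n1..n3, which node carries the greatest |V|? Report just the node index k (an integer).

MNA unknowns: 3 node voltages V₁..V_3 plus 1 source current (V1)
R1: Y=0.07937+0.000j on G[2,3]
C1: Y=0.000+0.3056j on G[3,2]
R2: Y=0.02083+0.000j on G[1,3]
I1: z[0]−=0.144, z[1]+=0.144
R3: Y=0.004545+0.000j on G[3,0]
R4: Y=0.0003922+0.000j on G[2,0]
R5: Y=0.0001002+0.000j on G[0,2]
R6: Y=0.004049+0.000j on G[0,1]
L1: Y=0.000-0.003176j on G[2,3]
R7: Y=0.007937+0.000j on G[1,3]
L2: Y=0.000-0.09528j on G[2,1]
L3: Y=0.000-0.001090j on G[1,2]
R8: Y=0.6410+0.000j on G[2,0]
R9: Y=0.006897+0.000j on G[2,1]
R10: Y=0.0001488+0.000j on G[1,2]
R11: Y=0.008000+0.000j on G[0,1]
R12: Y=0.1166+0.000j on G[2,3]
V1: row V3−V2=1.48, i_V1 at 3,2
solve → V1=0.9535+1.507j, V2=0.1947-0.02810j, V3=1.675-0.02810j
aux → i_V1=-0.3183-0.4033j

1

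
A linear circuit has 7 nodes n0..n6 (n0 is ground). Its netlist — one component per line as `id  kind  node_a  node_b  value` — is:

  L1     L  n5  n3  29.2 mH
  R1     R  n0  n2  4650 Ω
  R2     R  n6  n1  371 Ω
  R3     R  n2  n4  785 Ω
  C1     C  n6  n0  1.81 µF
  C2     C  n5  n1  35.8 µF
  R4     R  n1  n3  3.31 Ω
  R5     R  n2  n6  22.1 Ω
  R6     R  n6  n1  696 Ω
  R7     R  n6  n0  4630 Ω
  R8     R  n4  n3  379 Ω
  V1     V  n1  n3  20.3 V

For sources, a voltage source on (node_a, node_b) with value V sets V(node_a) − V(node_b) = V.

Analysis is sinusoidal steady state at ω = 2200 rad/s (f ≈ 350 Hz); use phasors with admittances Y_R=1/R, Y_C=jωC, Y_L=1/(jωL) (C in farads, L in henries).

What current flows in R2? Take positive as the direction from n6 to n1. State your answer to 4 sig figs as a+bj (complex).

-0.009273-3.607e-08j A

Element admittances at ω=2200 rad/s:
  Y(L1) = 0.000-0.01557j S between n5,n3
  Y(R1) = 0.0002151+0.000j S between n0,n2
  Y(R2) = 0.002695+0.000j S between n6,n1
  Y(R3) = 0.001274+0.000j S between n2,n4
  Y(C1) = 0.000+0.003982j S between n6,n0
  Y(C2) = 0.000+0.07876j S between n5,n1
  Y(R4) = 0.3021+0.000j S between n1,n3
  Y(R5) = 0.04525+0.000j S between n2,n6
  Y(R6) = 0.001437+0.000j S between n6,n1
  Y(R7) = 0.0002160+0.000j S between n6,n0
  Y(R8) = 0.002639+0.000j S between n4,n3
  V1: constraint V(n1)−V(n3) = 20.3
Assemble and solve the 7×7 MNA system:
  V(n1)=3.442-0.01668j  V(n2)=-0.3109-0.01661j  V(n3)=-16.86-0.01668j  V(n4)=-11.47-0.01666j  V(n5)=8.443-0.01668j  V(n6)=0.001803-0.01669j
  i(V1)=-6.147+0.3938j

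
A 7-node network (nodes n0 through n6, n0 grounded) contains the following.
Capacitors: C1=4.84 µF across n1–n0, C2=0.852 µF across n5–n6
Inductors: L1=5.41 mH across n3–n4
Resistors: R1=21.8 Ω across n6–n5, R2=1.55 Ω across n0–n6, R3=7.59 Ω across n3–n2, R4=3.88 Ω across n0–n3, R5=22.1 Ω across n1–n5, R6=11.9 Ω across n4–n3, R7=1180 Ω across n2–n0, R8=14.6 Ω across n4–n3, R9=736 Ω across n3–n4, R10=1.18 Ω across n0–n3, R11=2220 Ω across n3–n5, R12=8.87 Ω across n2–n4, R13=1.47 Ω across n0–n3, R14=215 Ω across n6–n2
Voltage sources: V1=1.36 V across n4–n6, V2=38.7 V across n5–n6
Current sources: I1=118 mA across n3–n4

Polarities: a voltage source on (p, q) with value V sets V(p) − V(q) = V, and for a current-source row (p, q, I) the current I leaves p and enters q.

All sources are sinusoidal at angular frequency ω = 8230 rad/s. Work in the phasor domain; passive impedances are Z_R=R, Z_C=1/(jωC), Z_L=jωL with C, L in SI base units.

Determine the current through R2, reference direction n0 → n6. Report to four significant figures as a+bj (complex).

0.7057+0.6300j A

Element admittances at ω=8230 rad/s:
  Y(C1) = 0.000+0.03983j S between n1,n0
  Y(L1) = 0.000-0.02246j S between n3,n4
  Y(R1) = 0.04587+0.000j S between n6,n5
  Y(R2) = 0.6452+0.000j S between n0,n6
  Y(R3) = 0.1318+0.000j S between n3,n2
  Y(C2) = 0.000+0.007012j S between n5,n6
  Y(R4) = 0.2577+0.000j S between n0,n3
  Y(R5) = 0.04525+0.000j S between n1,n5
  Y(R6) = 0.08403+0.000j S between n4,n3
  Y(R7) = 0.0008475+0.000j S between n2,n0
  Y(R8) = 0.06849+0.000j S between n4,n3
  Y(R9) = 0.001359+0.000j S between n3,n4
  Y(R10) = 0.8475+0.000j S between n0,n3
  Y(R11) = 0.0004505+0.000j S between n3,n5
  Y(R12) = 0.1127+0.000j S between n2,n4
  Y(R13) = 0.6803+0.000j S between n0,n3
  Y(R14) = 0.004651+0.000j S between n6,n2
  V1: constraint V(n4)−V(n6) = 1.36
  V2: constraint V(n5)−V(n6) = 38.7
  I1: injects 0.118 A into n4 (from n3)
Assemble and solve the 8×8 MNA system:
  V(n1)=20.70-19.20j  V(n2)=0.08221-0.5159j  V(n3)=-0.03319-0.1088j  V(n4)=0.2662-0.9764j  V(n5)=37.61-0.9764j  V(n6)=-1.094-0.9764j
  i(V1)=0.07067+0.1922j  i(V2)=-2.557-1.096j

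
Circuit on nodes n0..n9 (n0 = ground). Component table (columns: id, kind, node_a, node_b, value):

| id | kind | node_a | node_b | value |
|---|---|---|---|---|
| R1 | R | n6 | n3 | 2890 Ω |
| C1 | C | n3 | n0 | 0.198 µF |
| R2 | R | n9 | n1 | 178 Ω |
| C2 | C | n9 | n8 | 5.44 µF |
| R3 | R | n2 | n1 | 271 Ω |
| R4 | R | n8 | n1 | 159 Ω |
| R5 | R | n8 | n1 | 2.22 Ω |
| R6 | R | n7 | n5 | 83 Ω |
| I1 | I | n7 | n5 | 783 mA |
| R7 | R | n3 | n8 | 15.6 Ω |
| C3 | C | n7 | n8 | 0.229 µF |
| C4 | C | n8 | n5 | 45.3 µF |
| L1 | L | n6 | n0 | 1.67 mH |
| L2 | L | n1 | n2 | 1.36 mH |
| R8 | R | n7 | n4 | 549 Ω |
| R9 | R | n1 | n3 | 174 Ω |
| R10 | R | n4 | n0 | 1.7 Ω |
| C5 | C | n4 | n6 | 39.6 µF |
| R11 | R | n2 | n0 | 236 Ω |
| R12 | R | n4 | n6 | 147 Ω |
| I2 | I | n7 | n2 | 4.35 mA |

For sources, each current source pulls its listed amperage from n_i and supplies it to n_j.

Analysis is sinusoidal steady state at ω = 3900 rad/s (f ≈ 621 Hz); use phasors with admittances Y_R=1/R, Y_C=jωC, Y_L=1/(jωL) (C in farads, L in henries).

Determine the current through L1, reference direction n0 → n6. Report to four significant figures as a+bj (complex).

0.06327+0.01610j A

Apply KCL at each of the 9 non-ground nodes and solve the resulting linear system.
Node n1: branches {R2, R3, R4, R5, L2, R9} → V_1 = 16.27-2.806j
Node n2: branches {R3, L2, R11, I2} → V_2 = 16.19-3.146j
Node n3: branches {R1, C1, R7, R9} → V_3 = 16.28-2.998j
Node n4: branches {R8, R10, C5, R12} → V_4 = -0.01301+0.02865j
Node n5: branches {R6, I1, C4} → V_5 = 16.69-3.261j
Node n6: branches {R1, L1, C5, R12} → V_6 = 0.1049-0.4121j
Node n7: branches {R6, I1, C3, R8, I2} → V_7 = -42.02+0.9340j
Node n8: branches {C2, R4, R5, R7, C3, C4} → V_8 = 16.41-2.833j
Node n9: branches {R2, C2} → V_9 = 16.41-2.797j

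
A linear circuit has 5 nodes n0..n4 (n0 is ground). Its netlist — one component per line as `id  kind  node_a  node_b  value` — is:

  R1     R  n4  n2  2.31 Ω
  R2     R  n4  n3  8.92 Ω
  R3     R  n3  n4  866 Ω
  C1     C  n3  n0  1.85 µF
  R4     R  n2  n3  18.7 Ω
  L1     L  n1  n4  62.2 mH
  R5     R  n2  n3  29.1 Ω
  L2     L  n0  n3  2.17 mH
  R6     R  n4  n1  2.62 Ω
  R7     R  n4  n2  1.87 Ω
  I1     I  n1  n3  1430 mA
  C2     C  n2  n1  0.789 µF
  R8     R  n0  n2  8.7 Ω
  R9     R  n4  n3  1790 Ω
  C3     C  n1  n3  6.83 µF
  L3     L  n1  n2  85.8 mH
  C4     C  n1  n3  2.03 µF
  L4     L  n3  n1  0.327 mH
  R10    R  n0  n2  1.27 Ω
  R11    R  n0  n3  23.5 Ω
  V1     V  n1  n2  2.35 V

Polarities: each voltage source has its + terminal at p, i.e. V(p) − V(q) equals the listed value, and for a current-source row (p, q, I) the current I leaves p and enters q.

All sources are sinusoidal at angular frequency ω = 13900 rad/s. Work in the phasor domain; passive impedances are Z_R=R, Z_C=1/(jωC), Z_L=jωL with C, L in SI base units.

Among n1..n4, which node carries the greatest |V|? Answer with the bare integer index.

Apply KCL at each of the 4 non-ground nodes and solve the resulting linear system.
Node n1: branches {L1, R6, I1, C2, C3, L3, C4, L4, V1} → V_1 = 2.080-0.02760j
Node n2: branches {R1, R4, R5, R7, C2, R8, L3, R10, V1} → V_2 = -0.2701-0.02760j
Node n3: branches {R2, R3, C1, R4, R5, L2, I1, R9, C3, C4, L4, R11} → V_3 = 5.458+1.539j
Node n4: branches {R1, R2, R3, L1, R6, R7, R9} → V_4 = 0.7884+0.09327j
Source currents: i(V1)=-1.771-0.3033j

3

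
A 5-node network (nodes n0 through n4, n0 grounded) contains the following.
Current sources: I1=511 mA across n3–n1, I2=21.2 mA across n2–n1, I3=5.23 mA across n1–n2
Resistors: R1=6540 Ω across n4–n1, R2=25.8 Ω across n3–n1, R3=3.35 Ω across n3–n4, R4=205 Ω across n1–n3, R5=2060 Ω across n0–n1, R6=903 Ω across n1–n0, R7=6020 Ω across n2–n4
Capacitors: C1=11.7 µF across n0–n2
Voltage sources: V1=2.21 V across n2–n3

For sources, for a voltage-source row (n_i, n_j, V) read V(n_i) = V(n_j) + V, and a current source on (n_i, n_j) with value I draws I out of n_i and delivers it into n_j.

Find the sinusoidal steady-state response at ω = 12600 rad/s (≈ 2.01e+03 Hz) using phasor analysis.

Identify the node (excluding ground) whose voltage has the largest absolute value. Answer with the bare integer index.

1

MNA unknowns: 4 node voltages V₁..V_4 plus 1 source current (V1)
I1: z[3]−=0.511, z[1]+=0.511
R1: Y=0.0001529+0.000j on G[4,1]
C1: Y=0.000+0.1474j on G[0,2]
I2: z[2]−=0.0212, z[1]+=0.0212
R2: Y=0.03876+0.000j on G[3,1]
R3: Y=0.2985+0.000j on G[3,4]
R4: Y=0.004878+0.000j on G[1,3]
R5: Y=0.0004854+0.000j on G[0,1]
R6: Y=0.001107+0.000j on G[1,0]
R7: Y=0.0001661+0.000j on G[2,4]
I3: z[1]−=0.00523, z[2]+=0.00523
V1: row V2−V3=2.21, i_V1 at 2,3
solve → V1=9.478+0.09881j, V2=-0.001068+0.1024j, V3=-2.211+0.1024j, V4=-2.204+0.1024j
aux → i_V1=-0.001239+0.0001574j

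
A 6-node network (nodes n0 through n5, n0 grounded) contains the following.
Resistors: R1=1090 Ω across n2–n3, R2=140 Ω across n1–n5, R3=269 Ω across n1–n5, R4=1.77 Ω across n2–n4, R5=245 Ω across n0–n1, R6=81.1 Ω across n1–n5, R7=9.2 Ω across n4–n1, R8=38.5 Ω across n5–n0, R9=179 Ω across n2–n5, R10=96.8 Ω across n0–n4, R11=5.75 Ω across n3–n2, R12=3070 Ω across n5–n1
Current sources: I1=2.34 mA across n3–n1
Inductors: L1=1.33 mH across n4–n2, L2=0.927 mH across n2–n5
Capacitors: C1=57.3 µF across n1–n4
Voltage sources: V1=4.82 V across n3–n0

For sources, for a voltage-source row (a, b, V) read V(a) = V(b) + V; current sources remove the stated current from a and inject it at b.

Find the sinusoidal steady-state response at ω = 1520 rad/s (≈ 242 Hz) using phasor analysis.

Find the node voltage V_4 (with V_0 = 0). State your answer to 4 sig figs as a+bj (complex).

MNA unknowns: 5 node voltages V₁..V_5 plus 1 source current (V1)
R1: Y=0.0009174+0.000j on G[2,3]
R2: Y=0.007143+0.000j on G[1,5]
R3: Y=0.003717+0.000j on G[1,5]
R4: Y=0.5650+0.000j on G[2,4]
R5: Y=0.004082+0.000j on G[0,1]
R6: Y=0.01233+0.000j on G[1,5]
R7: Y=0.1087+0.000j on G[4,1]
R8: Y=0.02597+0.000j on G[5,0]
I1: z[3]−=0.00234, z[1]+=0.00234
R9: Y=0.005587+0.000j on G[2,5]
L1: Y=0.000-0.4947j on G[4,2]
R10: Y=0.01033+0.000j on G[0,4]
L2: Y=0.000-0.7097j on G[2,5]
R11: Y=0.1739+0.000j on G[3,2]
C1: Y=0.000+0.08710j on G[1,4]
R12: Y=0.0003257+0.000j on G[5,1]
V1: row V3−V0=4.82, i_V1 at 3,0
solve → V1=3.811+0.003388j, V2=3.932+0.02035j, V3=4.820+0.000j, V4=3.884-0.02694j, V5=3.922-0.1268j
aux → i_V1=-0.1575+0.003558j

3.884-0.02694j V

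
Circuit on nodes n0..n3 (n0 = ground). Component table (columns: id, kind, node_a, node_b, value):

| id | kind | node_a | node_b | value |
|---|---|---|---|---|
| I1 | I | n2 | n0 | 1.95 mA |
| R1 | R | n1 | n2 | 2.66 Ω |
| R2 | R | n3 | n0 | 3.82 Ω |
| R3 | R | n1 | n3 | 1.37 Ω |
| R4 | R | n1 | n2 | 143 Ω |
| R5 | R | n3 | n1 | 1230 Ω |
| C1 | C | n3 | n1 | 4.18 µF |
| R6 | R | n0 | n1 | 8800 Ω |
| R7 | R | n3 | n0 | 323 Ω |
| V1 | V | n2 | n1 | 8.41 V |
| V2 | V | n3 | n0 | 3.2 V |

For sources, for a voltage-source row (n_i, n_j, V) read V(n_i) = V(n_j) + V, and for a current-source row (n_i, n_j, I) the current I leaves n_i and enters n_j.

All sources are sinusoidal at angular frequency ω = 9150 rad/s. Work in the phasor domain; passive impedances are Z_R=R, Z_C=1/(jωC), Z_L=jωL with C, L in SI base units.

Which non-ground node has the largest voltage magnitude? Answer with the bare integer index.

2

Element admittances at ω=9150 rad/s:
  I1: injects 0.00195 A into n0 (from n2)
  Y(R1) = 0.3759+0.000j S between n1,n2
  Y(R2) = 0.2618+0.000j S between n3,n0
  Y(R3) = 0.7299+0.000j S between n1,n3
  Y(R4) = 0.006993+0.000j S between n1,n2
  Y(R5) = 0.0008130+0.000j S between n3,n1
  Y(C1) = 0.000+0.03825j S between n3,n1
  Y(R6) = 0.0001136+0.000j S between n0,n1
  Y(R7) = 0.003096+0.000j S between n3,n0
  V1: constraint V(n2)−V(n1) = 8.41
  V2: constraint V(n3)−V(n0) = 3.2
Assemble and solve the 5×5 MNA system:
  V(n1)=3.197+0.0001652j  V(n2)=11.61+0.0001652j  V(n3)=3.200+0.000j
  i(V1)=-3.222+0.000j  i(V2)=-0.8499-1.877e-08j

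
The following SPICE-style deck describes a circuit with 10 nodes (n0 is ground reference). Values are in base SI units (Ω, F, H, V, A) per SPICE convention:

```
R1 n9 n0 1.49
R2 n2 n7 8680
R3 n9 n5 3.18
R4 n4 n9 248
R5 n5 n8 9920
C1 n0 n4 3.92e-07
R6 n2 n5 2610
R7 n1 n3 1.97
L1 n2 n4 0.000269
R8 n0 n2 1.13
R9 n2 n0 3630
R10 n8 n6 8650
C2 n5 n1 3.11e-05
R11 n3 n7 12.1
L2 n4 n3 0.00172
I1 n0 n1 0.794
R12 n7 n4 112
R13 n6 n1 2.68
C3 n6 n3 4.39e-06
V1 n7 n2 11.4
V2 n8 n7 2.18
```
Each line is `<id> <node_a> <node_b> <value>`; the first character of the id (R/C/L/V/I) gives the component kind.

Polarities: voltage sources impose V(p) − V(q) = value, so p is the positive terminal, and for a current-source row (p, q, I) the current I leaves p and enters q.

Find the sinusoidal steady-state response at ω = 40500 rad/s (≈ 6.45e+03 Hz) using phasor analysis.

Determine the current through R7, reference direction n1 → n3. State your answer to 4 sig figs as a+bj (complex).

Element admittances at ω=40500 rad/s:
  Y(R1) = 0.6711+0.000j S between n9,n0
  Y(R2) = 0.0001152+0.000j S between n2,n7
  Y(R3) = 0.3145+0.000j S between n9,n5
  Y(R4) = 0.004032+0.000j S between n4,n9
  Y(R5) = 0.0001008+0.000j S between n5,n8
  Y(C1) = 0.000+0.01588j S between n0,n4
  Y(R6) = 0.0003831+0.000j S between n2,n5
  Y(R7) = 0.5076+0.000j S between n1,n3
  Y(L1) = 0.000-0.09179j S between n2,n4
  Y(R8) = 0.8850+0.000j S between n0,n2
  Y(R9) = 0.0002755+0.000j S between n2,n0
  Y(R10) = 0.0001156+0.000j S between n8,n6
  Y(C2) = 0.000+1.260j S between n5,n1
  Y(R11) = 0.08264+0.000j S between n3,n7
  Y(L2) = 0.000-0.01436j S between n4,n3
  I1: injects 0.794 A into n1 (from n0)
  Y(R12) = 0.008929+0.000j S between n7,n4
  Y(R13) = 0.3731+0.000j S between n6,n1
  Y(C3) = 0.000+0.1778j S between n6,n3
  V1: constraint V(n7)−V(n2) = 11.4
  V2: constraint V(n8)−V(n7) = 2.18
Assemble and solve the 11×11 MNA system:
  V(n1)=5.652-0.4499j  V(n2)=-0.4313-0.1354j  V(n3)=6.349-0.4401j  V(n4)=0.7003+0.8558j  V(n5)=5.568+0.4991j  V(n6)=5.779-0.1783j  V(n7)=10.97-0.1354j  V(n8)=13.15-0.1354j  V(n9)=1.772+0.1621j
  i(V1)=-0.4764-0.01627j  i(V2)=-0.001616+5.901e-05j

-0.3538-0.004943j A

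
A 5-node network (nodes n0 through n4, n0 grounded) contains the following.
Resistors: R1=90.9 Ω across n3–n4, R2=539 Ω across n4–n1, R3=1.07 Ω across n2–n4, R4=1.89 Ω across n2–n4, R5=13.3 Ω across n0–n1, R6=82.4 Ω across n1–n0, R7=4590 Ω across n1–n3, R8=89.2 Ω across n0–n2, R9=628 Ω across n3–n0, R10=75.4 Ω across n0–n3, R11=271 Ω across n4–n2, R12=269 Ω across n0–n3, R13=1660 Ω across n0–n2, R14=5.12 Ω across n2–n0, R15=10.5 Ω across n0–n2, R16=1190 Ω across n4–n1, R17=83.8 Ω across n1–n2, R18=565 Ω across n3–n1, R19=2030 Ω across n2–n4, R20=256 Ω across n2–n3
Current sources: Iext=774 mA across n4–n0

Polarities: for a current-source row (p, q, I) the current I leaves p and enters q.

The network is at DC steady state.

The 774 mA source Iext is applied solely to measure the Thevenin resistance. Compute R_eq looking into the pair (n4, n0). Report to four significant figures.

R_eq = 3.734 Ω

Apply KCL at each of the 4 non-ground nodes and solve the resulting linear system.
Node n1: branches {R2, R5, R6, R7, R16, R17, R18} → V_1 = -0.3708
Node n2: branches {R3, R4, R8, R11, R13, R14, R15, R17, R19, R20} → V_2 = -2.380
Node n3: branches {R1, R7, R9, R10, R12, R18, R20} → V_3 = -1.179
Node n4: branches {R1, R2, R3, R4, R11, R16, R19, Iext} → V_4 = -2.890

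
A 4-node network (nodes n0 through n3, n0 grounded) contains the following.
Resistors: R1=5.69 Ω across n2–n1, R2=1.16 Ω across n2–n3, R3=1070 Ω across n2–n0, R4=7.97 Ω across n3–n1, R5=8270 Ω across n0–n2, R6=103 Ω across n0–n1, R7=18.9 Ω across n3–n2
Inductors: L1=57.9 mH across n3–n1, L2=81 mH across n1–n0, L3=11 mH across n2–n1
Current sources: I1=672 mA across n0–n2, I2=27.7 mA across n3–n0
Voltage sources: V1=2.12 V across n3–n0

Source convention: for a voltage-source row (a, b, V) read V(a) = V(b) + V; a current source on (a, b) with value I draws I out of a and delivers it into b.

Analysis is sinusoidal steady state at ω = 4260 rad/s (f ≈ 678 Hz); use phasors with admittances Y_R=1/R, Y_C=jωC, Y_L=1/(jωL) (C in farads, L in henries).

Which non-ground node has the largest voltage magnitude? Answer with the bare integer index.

2

Apply KCL at each of the 3 non-ground nodes and solve the resulting linear system.
Node n1: branches {R1, L1, L2, L3, R4, R6} → V_1 = 2.429+0.006866j
Node n2: branches {R1, R2, R3, L3, R5, I1, R7} → V_2 = 2.783+0.008036j
Node n3: branches {L1, R2, R4, R7, I2, V1} → V_3 = 2.120+0.000j
Source currents: i(V1)=0.6178+0.006963j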